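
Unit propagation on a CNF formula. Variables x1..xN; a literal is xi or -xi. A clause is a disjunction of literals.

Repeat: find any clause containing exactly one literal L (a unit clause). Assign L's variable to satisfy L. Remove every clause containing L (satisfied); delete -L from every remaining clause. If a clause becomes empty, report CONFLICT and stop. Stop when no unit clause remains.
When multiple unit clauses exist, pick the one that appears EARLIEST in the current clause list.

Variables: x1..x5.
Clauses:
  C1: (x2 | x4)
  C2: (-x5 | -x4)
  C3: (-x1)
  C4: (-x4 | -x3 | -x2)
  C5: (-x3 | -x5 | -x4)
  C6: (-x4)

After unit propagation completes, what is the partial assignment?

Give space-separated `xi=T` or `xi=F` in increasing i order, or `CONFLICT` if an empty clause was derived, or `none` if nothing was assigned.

Answer: x1=F x2=T x4=F

Derivation:
unit clause [-1] forces x1=F; simplify:
  satisfied 1 clause(s); 5 remain; assigned so far: [1]
unit clause [-4] forces x4=F; simplify:
  drop 4 from [2, 4] -> [2]
  satisfied 4 clause(s); 1 remain; assigned so far: [1, 4]
unit clause [2] forces x2=T; simplify:
  satisfied 1 clause(s); 0 remain; assigned so far: [1, 2, 4]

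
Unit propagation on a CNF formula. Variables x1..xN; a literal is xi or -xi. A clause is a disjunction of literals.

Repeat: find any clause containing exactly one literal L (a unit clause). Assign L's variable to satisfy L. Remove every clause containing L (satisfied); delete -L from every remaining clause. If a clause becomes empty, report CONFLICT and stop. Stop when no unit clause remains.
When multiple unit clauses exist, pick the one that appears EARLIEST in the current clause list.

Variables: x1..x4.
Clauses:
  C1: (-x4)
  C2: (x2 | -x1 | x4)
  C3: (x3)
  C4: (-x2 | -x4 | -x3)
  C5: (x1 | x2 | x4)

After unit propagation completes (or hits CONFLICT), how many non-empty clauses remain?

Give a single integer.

Answer: 2

Derivation:
unit clause [-4] forces x4=F; simplify:
  drop 4 from [2, -1, 4] -> [2, -1]
  drop 4 from [1, 2, 4] -> [1, 2]
  satisfied 2 clause(s); 3 remain; assigned so far: [4]
unit clause [3] forces x3=T; simplify:
  satisfied 1 clause(s); 2 remain; assigned so far: [3, 4]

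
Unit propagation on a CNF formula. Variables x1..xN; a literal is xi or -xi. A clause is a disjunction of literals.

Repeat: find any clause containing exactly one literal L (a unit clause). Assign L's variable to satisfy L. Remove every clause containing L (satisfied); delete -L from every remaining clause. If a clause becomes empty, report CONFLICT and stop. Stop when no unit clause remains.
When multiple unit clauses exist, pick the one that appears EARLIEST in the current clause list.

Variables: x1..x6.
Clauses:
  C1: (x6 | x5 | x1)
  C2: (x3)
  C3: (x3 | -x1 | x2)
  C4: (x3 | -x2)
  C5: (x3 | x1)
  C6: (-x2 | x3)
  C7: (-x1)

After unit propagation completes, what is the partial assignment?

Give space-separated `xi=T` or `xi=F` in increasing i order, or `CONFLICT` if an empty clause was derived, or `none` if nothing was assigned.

unit clause [3] forces x3=T; simplify:
  satisfied 5 clause(s); 2 remain; assigned so far: [3]
unit clause [-1] forces x1=F; simplify:
  drop 1 from [6, 5, 1] -> [6, 5]
  satisfied 1 clause(s); 1 remain; assigned so far: [1, 3]

Answer: x1=F x3=T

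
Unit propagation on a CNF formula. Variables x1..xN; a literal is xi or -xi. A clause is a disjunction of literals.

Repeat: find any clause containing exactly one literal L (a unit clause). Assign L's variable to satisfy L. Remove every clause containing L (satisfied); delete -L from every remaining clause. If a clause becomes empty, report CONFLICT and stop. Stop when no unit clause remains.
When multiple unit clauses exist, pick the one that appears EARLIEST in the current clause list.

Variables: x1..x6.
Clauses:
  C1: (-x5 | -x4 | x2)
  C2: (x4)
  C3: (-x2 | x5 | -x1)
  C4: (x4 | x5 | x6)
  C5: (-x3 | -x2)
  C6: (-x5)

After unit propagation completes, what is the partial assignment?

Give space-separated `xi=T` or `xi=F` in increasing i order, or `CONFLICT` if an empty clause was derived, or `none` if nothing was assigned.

unit clause [4] forces x4=T; simplify:
  drop -4 from [-5, -4, 2] -> [-5, 2]
  satisfied 2 clause(s); 4 remain; assigned so far: [4]
unit clause [-5] forces x5=F; simplify:
  drop 5 from [-2, 5, -1] -> [-2, -1]
  satisfied 2 clause(s); 2 remain; assigned so far: [4, 5]

Answer: x4=T x5=F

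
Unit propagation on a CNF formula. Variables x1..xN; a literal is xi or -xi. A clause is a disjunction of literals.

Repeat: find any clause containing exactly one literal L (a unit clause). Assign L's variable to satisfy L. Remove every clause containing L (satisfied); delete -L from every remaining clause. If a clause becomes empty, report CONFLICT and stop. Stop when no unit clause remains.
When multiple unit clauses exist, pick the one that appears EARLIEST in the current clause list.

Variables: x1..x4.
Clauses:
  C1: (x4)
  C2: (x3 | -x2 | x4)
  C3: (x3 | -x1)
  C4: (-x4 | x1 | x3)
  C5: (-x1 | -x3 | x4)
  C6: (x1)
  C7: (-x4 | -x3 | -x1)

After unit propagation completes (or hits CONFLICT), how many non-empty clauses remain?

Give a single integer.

Answer: 0

Derivation:
unit clause [4] forces x4=T; simplify:
  drop -4 from [-4, 1, 3] -> [1, 3]
  drop -4 from [-4, -3, -1] -> [-3, -1]
  satisfied 3 clause(s); 4 remain; assigned so far: [4]
unit clause [1] forces x1=T; simplify:
  drop -1 from [3, -1] -> [3]
  drop -1 from [-3, -1] -> [-3]
  satisfied 2 clause(s); 2 remain; assigned so far: [1, 4]
unit clause [3] forces x3=T; simplify:
  drop -3 from [-3] -> [] (empty!)
  satisfied 1 clause(s); 1 remain; assigned so far: [1, 3, 4]
CONFLICT (empty clause)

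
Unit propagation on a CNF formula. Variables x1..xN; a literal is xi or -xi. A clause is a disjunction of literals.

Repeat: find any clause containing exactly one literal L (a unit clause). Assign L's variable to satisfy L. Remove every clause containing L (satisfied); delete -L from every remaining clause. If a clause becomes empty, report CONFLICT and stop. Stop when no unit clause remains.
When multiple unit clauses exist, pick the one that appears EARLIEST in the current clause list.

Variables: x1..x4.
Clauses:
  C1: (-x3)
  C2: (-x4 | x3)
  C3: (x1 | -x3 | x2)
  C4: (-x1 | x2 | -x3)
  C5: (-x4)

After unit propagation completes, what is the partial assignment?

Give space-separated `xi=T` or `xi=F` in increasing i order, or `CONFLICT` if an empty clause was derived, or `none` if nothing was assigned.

unit clause [-3] forces x3=F; simplify:
  drop 3 from [-4, 3] -> [-4]
  satisfied 3 clause(s); 2 remain; assigned so far: [3]
unit clause [-4] forces x4=F; simplify:
  satisfied 2 clause(s); 0 remain; assigned so far: [3, 4]

Answer: x3=F x4=F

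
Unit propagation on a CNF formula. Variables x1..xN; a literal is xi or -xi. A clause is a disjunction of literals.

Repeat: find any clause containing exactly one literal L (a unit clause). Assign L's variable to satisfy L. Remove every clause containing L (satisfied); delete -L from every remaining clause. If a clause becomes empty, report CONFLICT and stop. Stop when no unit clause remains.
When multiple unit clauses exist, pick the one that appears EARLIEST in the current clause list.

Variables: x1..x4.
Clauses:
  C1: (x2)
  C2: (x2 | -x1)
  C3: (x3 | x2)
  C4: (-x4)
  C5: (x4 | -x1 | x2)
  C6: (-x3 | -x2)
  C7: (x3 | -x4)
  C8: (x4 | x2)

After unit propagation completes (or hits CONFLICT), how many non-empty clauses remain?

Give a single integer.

Answer: 0

Derivation:
unit clause [2] forces x2=T; simplify:
  drop -2 from [-3, -2] -> [-3]
  satisfied 5 clause(s); 3 remain; assigned so far: [2]
unit clause [-4] forces x4=F; simplify:
  satisfied 2 clause(s); 1 remain; assigned so far: [2, 4]
unit clause [-3] forces x3=F; simplify:
  satisfied 1 clause(s); 0 remain; assigned so far: [2, 3, 4]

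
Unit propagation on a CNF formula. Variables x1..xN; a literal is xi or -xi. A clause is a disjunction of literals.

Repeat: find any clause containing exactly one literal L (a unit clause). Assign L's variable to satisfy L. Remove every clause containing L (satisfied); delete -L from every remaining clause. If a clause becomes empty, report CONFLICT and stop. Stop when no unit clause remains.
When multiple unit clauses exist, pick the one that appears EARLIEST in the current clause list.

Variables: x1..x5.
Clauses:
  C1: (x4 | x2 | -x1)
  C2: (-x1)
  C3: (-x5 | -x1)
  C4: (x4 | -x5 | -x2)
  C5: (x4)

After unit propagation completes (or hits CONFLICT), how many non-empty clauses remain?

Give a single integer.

Answer: 0

Derivation:
unit clause [-1] forces x1=F; simplify:
  satisfied 3 clause(s); 2 remain; assigned so far: [1]
unit clause [4] forces x4=T; simplify:
  satisfied 2 clause(s); 0 remain; assigned so far: [1, 4]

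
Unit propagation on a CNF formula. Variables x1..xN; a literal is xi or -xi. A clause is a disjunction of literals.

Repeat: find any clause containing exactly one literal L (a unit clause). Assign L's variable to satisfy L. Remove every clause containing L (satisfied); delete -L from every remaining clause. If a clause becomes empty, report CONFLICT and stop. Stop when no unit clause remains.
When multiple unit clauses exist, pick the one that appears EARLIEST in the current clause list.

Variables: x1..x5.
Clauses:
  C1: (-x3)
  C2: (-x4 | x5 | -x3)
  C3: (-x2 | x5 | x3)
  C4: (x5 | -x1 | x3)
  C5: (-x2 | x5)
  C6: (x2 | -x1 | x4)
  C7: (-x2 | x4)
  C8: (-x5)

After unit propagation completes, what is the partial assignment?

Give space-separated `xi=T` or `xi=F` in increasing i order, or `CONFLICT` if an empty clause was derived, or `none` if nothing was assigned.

unit clause [-3] forces x3=F; simplify:
  drop 3 from [-2, 5, 3] -> [-2, 5]
  drop 3 from [5, -1, 3] -> [5, -1]
  satisfied 2 clause(s); 6 remain; assigned so far: [3]
unit clause [-5] forces x5=F; simplify:
  drop 5 from [-2, 5] -> [-2]
  drop 5 from [5, -1] -> [-1]
  drop 5 from [-2, 5] -> [-2]
  satisfied 1 clause(s); 5 remain; assigned so far: [3, 5]
unit clause [-2] forces x2=F; simplify:
  drop 2 from [2, -1, 4] -> [-1, 4]
  satisfied 3 clause(s); 2 remain; assigned so far: [2, 3, 5]
unit clause [-1] forces x1=F; simplify:
  satisfied 2 clause(s); 0 remain; assigned so far: [1, 2, 3, 5]

Answer: x1=F x2=F x3=F x5=F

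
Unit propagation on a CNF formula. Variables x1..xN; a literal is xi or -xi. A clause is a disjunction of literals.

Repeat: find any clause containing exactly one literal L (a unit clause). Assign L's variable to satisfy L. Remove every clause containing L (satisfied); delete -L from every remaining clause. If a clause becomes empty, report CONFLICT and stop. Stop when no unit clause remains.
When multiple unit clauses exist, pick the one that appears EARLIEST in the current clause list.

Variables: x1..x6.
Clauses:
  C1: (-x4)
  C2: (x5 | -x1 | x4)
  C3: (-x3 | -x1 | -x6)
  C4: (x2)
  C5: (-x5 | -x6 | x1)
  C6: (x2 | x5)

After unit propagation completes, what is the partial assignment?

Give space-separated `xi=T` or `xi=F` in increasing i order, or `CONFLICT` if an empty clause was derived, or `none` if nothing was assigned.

Answer: x2=T x4=F

Derivation:
unit clause [-4] forces x4=F; simplify:
  drop 4 from [5, -1, 4] -> [5, -1]
  satisfied 1 clause(s); 5 remain; assigned so far: [4]
unit clause [2] forces x2=T; simplify:
  satisfied 2 clause(s); 3 remain; assigned so far: [2, 4]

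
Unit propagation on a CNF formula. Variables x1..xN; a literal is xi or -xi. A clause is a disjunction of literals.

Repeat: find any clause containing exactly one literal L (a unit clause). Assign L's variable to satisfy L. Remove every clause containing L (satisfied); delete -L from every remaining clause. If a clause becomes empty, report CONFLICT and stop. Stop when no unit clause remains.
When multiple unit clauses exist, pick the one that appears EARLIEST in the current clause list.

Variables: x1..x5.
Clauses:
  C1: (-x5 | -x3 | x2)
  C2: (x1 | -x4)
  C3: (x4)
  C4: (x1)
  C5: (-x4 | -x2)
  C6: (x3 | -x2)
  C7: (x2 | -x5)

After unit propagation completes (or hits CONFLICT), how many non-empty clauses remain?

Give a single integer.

Answer: 0

Derivation:
unit clause [4] forces x4=T; simplify:
  drop -4 from [1, -4] -> [1]
  drop -4 from [-4, -2] -> [-2]
  satisfied 1 clause(s); 6 remain; assigned so far: [4]
unit clause [1] forces x1=T; simplify:
  satisfied 2 clause(s); 4 remain; assigned so far: [1, 4]
unit clause [-2] forces x2=F; simplify:
  drop 2 from [-5, -3, 2] -> [-5, -3]
  drop 2 from [2, -5] -> [-5]
  satisfied 2 clause(s); 2 remain; assigned so far: [1, 2, 4]
unit clause [-5] forces x5=F; simplify:
  satisfied 2 clause(s); 0 remain; assigned so far: [1, 2, 4, 5]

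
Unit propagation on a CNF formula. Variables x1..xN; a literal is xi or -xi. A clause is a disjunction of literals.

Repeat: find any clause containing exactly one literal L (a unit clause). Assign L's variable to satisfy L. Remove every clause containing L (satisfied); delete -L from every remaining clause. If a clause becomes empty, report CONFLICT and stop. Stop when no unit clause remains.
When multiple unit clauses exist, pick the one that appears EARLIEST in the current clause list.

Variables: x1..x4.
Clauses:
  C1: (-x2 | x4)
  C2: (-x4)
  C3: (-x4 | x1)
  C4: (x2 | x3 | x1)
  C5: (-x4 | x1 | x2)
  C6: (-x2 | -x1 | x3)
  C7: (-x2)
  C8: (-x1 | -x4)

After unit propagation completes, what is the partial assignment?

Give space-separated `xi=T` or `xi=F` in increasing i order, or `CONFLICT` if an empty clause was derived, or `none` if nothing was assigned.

unit clause [-4] forces x4=F; simplify:
  drop 4 from [-2, 4] -> [-2]
  satisfied 4 clause(s); 4 remain; assigned so far: [4]
unit clause [-2] forces x2=F; simplify:
  drop 2 from [2, 3, 1] -> [3, 1]
  satisfied 3 clause(s); 1 remain; assigned so far: [2, 4]

Answer: x2=F x4=F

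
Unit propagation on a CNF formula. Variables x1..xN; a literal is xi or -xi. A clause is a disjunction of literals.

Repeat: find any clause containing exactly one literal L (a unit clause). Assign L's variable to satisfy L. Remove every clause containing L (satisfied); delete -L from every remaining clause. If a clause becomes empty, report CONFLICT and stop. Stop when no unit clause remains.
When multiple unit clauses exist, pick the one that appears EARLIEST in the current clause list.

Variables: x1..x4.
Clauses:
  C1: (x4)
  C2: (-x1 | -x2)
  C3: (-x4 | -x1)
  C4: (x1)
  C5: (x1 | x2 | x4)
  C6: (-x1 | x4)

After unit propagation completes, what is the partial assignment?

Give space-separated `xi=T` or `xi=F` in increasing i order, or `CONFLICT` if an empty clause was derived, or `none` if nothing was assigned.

unit clause [4] forces x4=T; simplify:
  drop -4 from [-4, -1] -> [-1]
  satisfied 3 clause(s); 3 remain; assigned so far: [4]
unit clause [-1] forces x1=F; simplify:
  drop 1 from [1] -> [] (empty!)
  satisfied 2 clause(s); 1 remain; assigned so far: [1, 4]
CONFLICT (empty clause)

Answer: CONFLICT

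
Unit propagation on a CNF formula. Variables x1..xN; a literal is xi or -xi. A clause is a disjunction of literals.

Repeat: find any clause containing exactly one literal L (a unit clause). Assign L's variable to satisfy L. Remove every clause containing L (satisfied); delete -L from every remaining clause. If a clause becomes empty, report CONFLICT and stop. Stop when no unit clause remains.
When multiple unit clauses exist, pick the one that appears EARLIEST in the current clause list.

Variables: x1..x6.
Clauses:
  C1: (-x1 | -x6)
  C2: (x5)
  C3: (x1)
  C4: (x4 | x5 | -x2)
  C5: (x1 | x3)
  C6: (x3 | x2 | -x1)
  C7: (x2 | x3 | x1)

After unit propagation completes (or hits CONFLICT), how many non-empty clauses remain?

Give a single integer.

unit clause [5] forces x5=T; simplify:
  satisfied 2 clause(s); 5 remain; assigned so far: [5]
unit clause [1] forces x1=T; simplify:
  drop -1 from [-1, -6] -> [-6]
  drop -1 from [3, 2, -1] -> [3, 2]
  satisfied 3 clause(s); 2 remain; assigned so far: [1, 5]
unit clause [-6] forces x6=F; simplify:
  satisfied 1 clause(s); 1 remain; assigned so far: [1, 5, 6]

Answer: 1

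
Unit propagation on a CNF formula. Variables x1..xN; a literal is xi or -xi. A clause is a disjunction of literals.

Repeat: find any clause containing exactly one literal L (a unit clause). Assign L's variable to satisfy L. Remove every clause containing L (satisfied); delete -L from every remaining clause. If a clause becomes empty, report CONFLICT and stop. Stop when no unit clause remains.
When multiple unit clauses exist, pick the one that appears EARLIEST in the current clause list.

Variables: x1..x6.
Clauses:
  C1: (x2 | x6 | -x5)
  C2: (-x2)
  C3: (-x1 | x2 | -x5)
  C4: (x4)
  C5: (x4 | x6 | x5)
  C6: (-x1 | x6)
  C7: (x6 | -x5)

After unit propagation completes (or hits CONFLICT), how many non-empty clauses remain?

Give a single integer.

unit clause [-2] forces x2=F; simplify:
  drop 2 from [2, 6, -5] -> [6, -5]
  drop 2 from [-1, 2, -5] -> [-1, -5]
  satisfied 1 clause(s); 6 remain; assigned so far: [2]
unit clause [4] forces x4=T; simplify:
  satisfied 2 clause(s); 4 remain; assigned so far: [2, 4]

Answer: 4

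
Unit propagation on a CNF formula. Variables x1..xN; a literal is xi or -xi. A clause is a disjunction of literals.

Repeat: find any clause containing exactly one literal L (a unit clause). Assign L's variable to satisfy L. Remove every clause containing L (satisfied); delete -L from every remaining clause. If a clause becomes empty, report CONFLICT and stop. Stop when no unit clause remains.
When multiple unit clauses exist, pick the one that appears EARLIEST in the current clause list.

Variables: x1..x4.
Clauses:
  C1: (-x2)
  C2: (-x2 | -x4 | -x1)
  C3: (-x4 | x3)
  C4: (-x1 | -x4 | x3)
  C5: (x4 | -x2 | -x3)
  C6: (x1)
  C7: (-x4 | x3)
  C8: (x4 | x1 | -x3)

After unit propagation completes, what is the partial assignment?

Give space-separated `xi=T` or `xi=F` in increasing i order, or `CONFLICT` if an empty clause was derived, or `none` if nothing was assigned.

unit clause [-2] forces x2=F; simplify:
  satisfied 3 clause(s); 5 remain; assigned so far: [2]
unit clause [1] forces x1=T; simplify:
  drop -1 from [-1, -4, 3] -> [-4, 3]
  satisfied 2 clause(s); 3 remain; assigned so far: [1, 2]

Answer: x1=T x2=F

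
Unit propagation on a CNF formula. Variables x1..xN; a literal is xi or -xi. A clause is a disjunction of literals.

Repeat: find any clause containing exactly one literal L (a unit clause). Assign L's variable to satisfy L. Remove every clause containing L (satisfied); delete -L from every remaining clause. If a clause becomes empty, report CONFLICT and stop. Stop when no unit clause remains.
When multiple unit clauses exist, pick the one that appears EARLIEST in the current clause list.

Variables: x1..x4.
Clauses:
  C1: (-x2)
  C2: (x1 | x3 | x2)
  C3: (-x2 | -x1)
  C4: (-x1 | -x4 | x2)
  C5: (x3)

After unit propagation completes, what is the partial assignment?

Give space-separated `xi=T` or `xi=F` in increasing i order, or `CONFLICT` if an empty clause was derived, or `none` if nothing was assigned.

Answer: x2=F x3=T

Derivation:
unit clause [-2] forces x2=F; simplify:
  drop 2 from [1, 3, 2] -> [1, 3]
  drop 2 from [-1, -4, 2] -> [-1, -4]
  satisfied 2 clause(s); 3 remain; assigned so far: [2]
unit clause [3] forces x3=T; simplify:
  satisfied 2 clause(s); 1 remain; assigned so far: [2, 3]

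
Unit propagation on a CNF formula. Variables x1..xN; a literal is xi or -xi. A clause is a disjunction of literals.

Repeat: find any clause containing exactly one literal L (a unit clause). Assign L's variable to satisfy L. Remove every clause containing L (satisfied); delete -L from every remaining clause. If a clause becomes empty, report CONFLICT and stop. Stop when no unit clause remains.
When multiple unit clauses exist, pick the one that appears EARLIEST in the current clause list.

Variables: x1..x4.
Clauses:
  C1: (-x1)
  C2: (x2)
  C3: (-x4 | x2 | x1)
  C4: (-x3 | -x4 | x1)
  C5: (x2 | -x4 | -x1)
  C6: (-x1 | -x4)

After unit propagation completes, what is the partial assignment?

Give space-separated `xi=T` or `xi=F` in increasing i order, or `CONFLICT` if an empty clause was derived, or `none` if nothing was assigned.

Answer: x1=F x2=T

Derivation:
unit clause [-1] forces x1=F; simplify:
  drop 1 from [-4, 2, 1] -> [-4, 2]
  drop 1 from [-3, -4, 1] -> [-3, -4]
  satisfied 3 clause(s); 3 remain; assigned so far: [1]
unit clause [2] forces x2=T; simplify:
  satisfied 2 clause(s); 1 remain; assigned so far: [1, 2]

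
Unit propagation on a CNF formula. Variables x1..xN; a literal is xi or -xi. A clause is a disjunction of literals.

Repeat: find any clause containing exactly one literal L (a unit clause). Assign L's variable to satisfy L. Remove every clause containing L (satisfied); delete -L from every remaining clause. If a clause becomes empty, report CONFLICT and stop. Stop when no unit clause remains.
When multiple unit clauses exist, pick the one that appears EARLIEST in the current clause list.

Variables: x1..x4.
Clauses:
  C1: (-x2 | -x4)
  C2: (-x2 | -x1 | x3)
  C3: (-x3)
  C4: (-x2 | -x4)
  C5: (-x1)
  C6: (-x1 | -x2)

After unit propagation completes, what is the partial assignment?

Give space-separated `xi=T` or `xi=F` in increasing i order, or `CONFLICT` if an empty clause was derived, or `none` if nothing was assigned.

unit clause [-3] forces x3=F; simplify:
  drop 3 from [-2, -1, 3] -> [-2, -1]
  satisfied 1 clause(s); 5 remain; assigned so far: [3]
unit clause [-1] forces x1=F; simplify:
  satisfied 3 clause(s); 2 remain; assigned so far: [1, 3]

Answer: x1=F x3=F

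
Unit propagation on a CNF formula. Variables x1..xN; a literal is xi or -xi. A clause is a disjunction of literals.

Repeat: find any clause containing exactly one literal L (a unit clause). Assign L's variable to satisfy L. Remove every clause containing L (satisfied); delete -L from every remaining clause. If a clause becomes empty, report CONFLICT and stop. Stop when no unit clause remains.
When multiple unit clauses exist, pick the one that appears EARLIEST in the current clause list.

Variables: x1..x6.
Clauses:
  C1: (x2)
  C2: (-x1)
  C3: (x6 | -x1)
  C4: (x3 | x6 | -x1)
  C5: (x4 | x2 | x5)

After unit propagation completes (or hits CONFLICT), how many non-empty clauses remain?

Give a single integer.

unit clause [2] forces x2=T; simplify:
  satisfied 2 clause(s); 3 remain; assigned so far: [2]
unit clause [-1] forces x1=F; simplify:
  satisfied 3 clause(s); 0 remain; assigned so far: [1, 2]

Answer: 0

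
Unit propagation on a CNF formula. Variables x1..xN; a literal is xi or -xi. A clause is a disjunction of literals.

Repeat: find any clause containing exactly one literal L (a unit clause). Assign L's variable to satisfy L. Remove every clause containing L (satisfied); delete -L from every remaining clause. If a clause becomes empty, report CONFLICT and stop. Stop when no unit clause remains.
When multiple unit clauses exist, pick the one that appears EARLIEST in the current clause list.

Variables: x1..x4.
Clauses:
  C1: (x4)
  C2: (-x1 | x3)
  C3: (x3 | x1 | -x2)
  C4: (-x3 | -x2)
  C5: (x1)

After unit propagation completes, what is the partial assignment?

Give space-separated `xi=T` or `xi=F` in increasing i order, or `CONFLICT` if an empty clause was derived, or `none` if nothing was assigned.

Answer: x1=T x2=F x3=T x4=T

Derivation:
unit clause [4] forces x4=T; simplify:
  satisfied 1 clause(s); 4 remain; assigned so far: [4]
unit clause [1] forces x1=T; simplify:
  drop -1 from [-1, 3] -> [3]
  satisfied 2 clause(s); 2 remain; assigned so far: [1, 4]
unit clause [3] forces x3=T; simplify:
  drop -3 from [-3, -2] -> [-2]
  satisfied 1 clause(s); 1 remain; assigned so far: [1, 3, 4]
unit clause [-2] forces x2=F; simplify:
  satisfied 1 clause(s); 0 remain; assigned so far: [1, 2, 3, 4]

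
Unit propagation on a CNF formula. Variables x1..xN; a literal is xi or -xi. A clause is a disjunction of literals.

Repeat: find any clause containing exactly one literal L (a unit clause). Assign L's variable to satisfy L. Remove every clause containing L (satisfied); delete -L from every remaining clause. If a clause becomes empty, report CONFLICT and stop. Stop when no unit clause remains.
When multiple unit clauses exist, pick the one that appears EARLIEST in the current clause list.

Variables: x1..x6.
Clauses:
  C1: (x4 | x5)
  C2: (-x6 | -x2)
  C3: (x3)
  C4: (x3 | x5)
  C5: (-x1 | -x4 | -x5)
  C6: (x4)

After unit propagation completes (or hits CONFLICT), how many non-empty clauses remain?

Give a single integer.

Answer: 2

Derivation:
unit clause [3] forces x3=T; simplify:
  satisfied 2 clause(s); 4 remain; assigned so far: [3]
unit clause [4] forces x4=T; simplify:
  drop -4 from [-1, -4, -5] -> [-1, -5]
  satisfied 2 clause(s); 2 remain; assigned so far: [3, 4]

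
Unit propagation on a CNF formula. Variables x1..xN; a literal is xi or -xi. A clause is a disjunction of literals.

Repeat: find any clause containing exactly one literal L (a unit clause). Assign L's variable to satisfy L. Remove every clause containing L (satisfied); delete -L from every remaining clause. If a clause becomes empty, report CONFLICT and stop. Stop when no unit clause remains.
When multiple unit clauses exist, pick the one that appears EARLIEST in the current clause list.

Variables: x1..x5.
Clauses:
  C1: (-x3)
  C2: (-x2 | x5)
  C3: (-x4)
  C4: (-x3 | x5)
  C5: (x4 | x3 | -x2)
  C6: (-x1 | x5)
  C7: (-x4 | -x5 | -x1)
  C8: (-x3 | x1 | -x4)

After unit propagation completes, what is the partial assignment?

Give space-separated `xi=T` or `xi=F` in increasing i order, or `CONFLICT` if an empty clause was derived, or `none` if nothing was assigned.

unit clause [-3] forces x3=F; simplify:
  drop 3 from [4, 3, -2] -> [4, -2]
  satisfied 3 clause(s); 5 remain; assigned so far: [3]
unit clause [-4] forces x4=F; simplify:
  drop 4 from [4, -2] -> [-2]
  satisfied 2 clause(s); 3 remain; assigned so far: [3, 4]
unit clause [-2] forces x2=F; simplify:
  satisfied 2 clause(s); 1 remain; assigned so far: [2, 3, 4]

Answer: x2=F x3=F x4=F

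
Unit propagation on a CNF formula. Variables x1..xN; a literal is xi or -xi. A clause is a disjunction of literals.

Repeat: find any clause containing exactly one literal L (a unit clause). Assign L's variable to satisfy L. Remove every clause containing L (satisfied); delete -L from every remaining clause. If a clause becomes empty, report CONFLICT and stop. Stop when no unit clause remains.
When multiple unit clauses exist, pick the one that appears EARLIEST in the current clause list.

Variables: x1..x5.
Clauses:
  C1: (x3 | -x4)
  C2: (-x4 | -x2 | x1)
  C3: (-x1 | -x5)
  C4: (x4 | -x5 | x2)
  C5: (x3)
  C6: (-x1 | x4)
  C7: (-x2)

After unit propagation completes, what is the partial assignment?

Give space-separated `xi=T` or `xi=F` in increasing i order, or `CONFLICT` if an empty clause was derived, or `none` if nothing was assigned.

Answer: x2=F x3=T

Derivation:
unit clause [3] forces x3=T; simplify:
  satisfied 2 clause(s); 5 remain; assigned so far: [3]
unit clause [-2] forces x2=F; simplify:
  drop 2 from [4, -5, 2] -> [4, -5]
  satisfied 2 clause(s); 3 remain; assigned so far: [2, 3]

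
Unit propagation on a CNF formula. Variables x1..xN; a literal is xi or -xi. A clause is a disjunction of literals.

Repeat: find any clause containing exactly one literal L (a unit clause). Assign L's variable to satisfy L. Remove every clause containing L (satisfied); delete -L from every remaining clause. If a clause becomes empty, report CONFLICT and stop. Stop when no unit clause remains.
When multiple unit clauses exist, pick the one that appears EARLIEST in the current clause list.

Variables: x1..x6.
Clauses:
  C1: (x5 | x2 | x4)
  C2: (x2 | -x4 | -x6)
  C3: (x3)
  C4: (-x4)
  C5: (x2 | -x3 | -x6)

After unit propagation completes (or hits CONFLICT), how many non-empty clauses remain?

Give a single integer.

unit clause [3] forces x3=T; simplify:
  drop -3 from [2, -3, -6] -> [2, -6]
  satisfied 1 clause(s); 4 remain; assigned so far: [3]
unit clause [-4] forces x4=F; simplify:
  drop 4 from [5, 2, 4] -> [5, 2]
  satisfied 2 clause(s); 2 remain; assigned so far: [3, 4]

Answer: 2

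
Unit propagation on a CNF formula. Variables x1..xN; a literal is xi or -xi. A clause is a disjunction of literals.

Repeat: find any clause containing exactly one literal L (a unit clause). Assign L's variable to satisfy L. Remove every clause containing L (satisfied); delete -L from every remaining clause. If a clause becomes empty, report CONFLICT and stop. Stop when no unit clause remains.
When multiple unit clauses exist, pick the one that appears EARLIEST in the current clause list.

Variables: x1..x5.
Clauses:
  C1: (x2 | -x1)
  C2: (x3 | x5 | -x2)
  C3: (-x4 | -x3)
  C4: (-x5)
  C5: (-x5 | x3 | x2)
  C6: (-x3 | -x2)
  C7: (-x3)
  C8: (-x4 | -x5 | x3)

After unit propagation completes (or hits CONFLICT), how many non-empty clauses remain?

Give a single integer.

unit clause [-5] forces x5=F; simplify:
  drop 5 from [3, 5, -2] -> [3, -2]
  satisfied 3 clause(s); 5 remain; assigned so far: [5]
unit clause [-3] forces x3=F; simplify:
  drop 3 from [3, -2] -> [-2]
  satisfied 3 clause(s); 2 remain; assigned so far: [3, 5]
unit clause [-2] forces x2=F; simplify:
  drop 2 from [2, -1] -> [-1]
  satisfied 1 clause(s); 1 remain; assigned so far: [2, 3, 5]
unit clause [-1] forces x1=F; simplify:
  satisfied 1 clause(s); 0 remain; assigned so far: [1, 2, 3, 5]

Answer: 0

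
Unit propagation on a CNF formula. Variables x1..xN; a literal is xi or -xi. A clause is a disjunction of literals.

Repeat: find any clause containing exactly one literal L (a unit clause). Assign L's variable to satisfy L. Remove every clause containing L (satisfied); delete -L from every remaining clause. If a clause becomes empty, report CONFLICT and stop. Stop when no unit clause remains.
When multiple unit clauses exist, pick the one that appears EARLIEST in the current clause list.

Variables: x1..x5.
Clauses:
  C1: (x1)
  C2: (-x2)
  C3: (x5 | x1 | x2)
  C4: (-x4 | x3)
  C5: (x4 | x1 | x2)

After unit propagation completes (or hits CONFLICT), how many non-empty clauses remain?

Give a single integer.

Answer: 1

Derivation:
unit clause [1] forces x1=T; simplify:
  satisfied 3 clause(s); 2 remain; assigned so far: [1]
unit clause [-2] forces x2=F; simplify:
  satisfied 1 clause(s); 1 remain; assigned so far: [1, 2]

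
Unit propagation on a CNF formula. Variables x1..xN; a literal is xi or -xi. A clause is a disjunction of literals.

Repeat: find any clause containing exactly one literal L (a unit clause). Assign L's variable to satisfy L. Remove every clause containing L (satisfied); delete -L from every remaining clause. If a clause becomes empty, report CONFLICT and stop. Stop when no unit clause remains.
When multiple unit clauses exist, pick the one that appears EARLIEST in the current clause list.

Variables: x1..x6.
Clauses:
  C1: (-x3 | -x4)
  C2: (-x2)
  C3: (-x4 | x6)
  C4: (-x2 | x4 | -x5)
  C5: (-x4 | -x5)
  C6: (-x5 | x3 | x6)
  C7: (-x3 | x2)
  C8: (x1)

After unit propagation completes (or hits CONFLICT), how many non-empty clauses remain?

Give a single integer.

unit clause [-2] forces x2=F; simplify:
  drop 2 from [-3, 2] -> [-3]
  satisfied 2 clause(s); 6 remain; assigned so far: [2]
unit clause [-3] forces x3=F; simplify:
  drop 3 from [-5, 3, 6] -> [-5, 6]
  satisfied 2 clause(s); 4 remain; assigned so far: [2, 3]
unit clause [1] forces x1=T; simplify:
  satisfied 1 clause(s); 3 remain; assigned so far: [1, 2, 3]

Answer: 3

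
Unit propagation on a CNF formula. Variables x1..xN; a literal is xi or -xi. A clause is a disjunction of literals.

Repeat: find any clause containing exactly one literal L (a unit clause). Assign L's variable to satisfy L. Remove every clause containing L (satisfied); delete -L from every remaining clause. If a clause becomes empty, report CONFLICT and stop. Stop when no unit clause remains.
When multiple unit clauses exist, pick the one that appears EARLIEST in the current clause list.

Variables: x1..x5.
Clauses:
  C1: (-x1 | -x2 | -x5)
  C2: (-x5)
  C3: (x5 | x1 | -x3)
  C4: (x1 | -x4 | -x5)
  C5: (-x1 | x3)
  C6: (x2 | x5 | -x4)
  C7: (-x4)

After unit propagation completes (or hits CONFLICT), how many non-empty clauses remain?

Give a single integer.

Answer: 2

Derivation:
unit clause [-5] forces x5=F; simplify:
  drop 5 from [5, 1, -3] -> [1, -3]
  drop 5 from [2, 5, -4] -> [2, -4]
  satisfied 3 clause(s); 4 remain; assigned so far: [5]
unit clause [-4] forces x4=F; simplify:
  satisfied 2 clause(s); 2 remain; assigned so far: [4, 5]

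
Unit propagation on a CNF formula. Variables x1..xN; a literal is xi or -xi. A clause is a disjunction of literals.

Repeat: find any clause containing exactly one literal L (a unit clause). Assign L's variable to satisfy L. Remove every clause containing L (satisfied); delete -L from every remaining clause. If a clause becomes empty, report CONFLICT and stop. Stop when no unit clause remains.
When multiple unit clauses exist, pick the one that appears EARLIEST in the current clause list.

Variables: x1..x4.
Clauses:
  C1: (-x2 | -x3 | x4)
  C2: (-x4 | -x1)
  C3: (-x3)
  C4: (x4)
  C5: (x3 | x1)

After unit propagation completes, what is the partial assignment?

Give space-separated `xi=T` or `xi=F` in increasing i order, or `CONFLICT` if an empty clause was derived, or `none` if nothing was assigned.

unit clause [-3] forces x3=F; simplify:
  drop 3 from [3, 1] -> [1]
  satisfied 2 clause(s); 3 remain; assigned so far: [3]
unit clause [4] forces x4=T; simplify:
  drop -4 from [-4, -1] -> [-1]
  satisfied 1 clause(s); 2 remain; assigned so far: [3, 4]
unit clause [-1] forces x1=F; simplify:
  drop 1 from [1] -> [] (empty!)
  satisfied 1 clause(s); 1 remain; assigned so far: [1, 3, 4]
CONFLICT (empty clause)

Answer: CONFLICT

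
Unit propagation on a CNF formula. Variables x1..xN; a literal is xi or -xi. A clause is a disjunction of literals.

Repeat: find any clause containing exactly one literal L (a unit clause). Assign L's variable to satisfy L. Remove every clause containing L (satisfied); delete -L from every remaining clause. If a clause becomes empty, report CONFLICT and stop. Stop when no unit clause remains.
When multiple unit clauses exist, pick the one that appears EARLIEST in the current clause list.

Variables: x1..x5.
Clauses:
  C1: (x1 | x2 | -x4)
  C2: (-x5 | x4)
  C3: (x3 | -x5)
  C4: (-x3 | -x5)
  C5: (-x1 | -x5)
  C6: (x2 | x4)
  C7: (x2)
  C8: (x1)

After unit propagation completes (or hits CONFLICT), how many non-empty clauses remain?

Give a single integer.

Answer: 0

Derivation:
unit clause [2] forces x2=T; simplify:
  satisfied 3 clause(s); 5 remain; assigned so far: [2]
unit clause [1] forces x1=T; simplify:
  drop -1 from [-1, -5] -> [-5]
  satisfied 1 clause(s); 4 remain; assigned so far: [1, 2]
unit clause [-5] forces x5=F; simplify:
  satisfied 4 clause(s); 0 remain; assigned so far: [1, 2, 5]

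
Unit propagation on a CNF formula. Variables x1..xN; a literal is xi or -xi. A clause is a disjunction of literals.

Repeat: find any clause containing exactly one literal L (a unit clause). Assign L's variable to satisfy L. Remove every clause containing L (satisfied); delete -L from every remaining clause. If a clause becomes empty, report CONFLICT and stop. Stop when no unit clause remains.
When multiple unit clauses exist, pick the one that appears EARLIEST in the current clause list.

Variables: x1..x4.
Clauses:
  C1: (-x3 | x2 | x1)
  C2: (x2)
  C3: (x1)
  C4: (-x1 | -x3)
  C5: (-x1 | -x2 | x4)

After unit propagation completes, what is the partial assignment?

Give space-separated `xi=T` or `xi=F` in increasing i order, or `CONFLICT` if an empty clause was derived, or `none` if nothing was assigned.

Answer: x1=T x2=T x3=F x4=T

Derivation:
unit clause [2] forces x2=T; simplify:
  drop -2 from [-1, -2, 4] -> [-1, 4]
  satisfied 2 clause(s); 3 remain; assigned so far: [2]
unit clause [1] forces x1=T; simplify:
  drop -1 from [-1, -3] -> [-3]
  drop -1 from [-1, 4] -> [4]
  satisfied 1 clause(s); 2 remain; assigned so far: [1, 2]
unit clause [-3] forces x3=F; simplify:
  satisfied 1 clause(s); 1 remain; assigned so far: [1, 2, 3]
unit clause [4] forces x4=T; simplify:
  satisfied 1 clause(s); 0 remain; assigned so far: [1, 2, 3, 4]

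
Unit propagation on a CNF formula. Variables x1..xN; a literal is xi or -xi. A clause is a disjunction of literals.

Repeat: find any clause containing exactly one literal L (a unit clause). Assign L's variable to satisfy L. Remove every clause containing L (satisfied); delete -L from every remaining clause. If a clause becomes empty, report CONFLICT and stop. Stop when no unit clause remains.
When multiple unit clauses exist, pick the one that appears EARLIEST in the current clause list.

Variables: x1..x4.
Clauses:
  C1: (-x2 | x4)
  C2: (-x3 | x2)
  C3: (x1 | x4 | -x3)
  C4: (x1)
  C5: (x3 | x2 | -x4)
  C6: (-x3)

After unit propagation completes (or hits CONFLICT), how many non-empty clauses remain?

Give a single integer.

Answer: 2

Derivation:
unit clause [1] forces x1=T; simplify:
  satisfied 2 clause(s); 4 remain; assigned so far: [1]
unit clause [-3] forces x3=F; simplify:
  drop 3 from [3, 2, -4] -> [2, -4]
  satisfied 2 clause(s); 2 remain; assigned so far: [1, 3]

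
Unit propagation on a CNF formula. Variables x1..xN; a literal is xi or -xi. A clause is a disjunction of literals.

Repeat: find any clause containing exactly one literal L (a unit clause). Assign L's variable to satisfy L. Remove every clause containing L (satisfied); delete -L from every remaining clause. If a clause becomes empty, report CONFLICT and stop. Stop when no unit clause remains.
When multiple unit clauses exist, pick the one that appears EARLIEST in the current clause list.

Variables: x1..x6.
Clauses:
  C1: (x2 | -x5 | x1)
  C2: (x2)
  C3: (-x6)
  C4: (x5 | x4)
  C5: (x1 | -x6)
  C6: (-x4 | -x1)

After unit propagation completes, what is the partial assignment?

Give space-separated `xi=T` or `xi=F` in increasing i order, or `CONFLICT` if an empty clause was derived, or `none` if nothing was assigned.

Answer: x2=T x6=F

Derivation:
unit clause [2] forces x2=T; simplify:
  satisfied 2 clause(s); 4 remain; assigned so far: [2]
unit clause [-6] forces x6=F; simplify:
  satisfied 2 clause(s); 2 remain; assigned so far: [2, 6]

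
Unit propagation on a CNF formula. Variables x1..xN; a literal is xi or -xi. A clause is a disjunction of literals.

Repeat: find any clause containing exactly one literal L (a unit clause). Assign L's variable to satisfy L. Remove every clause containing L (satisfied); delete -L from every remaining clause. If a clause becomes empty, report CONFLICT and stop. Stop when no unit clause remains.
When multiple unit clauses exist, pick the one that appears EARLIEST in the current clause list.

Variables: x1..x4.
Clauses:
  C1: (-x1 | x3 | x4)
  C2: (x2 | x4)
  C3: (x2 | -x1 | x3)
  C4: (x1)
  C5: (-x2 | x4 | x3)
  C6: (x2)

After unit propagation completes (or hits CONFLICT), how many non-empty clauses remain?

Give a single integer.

unit clause [1] forces x1=T; simplify:
  drop -1 from [-1, 3, 4] -> [3, 4]
  drop -1 from [2, -1, 3] -> [2, 3]
  satisfied 1 clause(s); 5 remain; assigned so far: [1]
unit clause [2] forces x2=T; simplify:
  drop -2 from [-2, 4, 3] -> [4, 3]
  satisfied 3 clause(s); 2 remain; assigned so far: [1, 2]

Answer: 2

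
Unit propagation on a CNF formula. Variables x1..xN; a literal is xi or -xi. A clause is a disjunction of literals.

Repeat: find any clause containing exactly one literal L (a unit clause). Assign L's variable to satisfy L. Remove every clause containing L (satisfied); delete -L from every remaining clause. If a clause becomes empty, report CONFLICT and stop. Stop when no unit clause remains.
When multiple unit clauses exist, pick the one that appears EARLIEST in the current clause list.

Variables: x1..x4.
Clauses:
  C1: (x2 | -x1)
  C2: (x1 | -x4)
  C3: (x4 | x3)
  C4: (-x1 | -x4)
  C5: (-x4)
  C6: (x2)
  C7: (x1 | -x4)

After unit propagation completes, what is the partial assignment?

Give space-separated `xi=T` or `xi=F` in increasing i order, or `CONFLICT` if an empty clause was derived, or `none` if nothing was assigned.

unit clause [-4] forces x4=F; simplify:
  drop 4 from [4, 3] -> [3]
  satisfied 4 clause(s); 3 remain; assigned so far: [4]
unit clause [3] forces x3=T; simplify:
  satisfied 1 clause(s); 2 remain; assigned so far: [3, 4]
unit clause [2] forces x2=T; simplify:
  satisfied 2 clause(s); 0 remain; assigned so far: [2, 3, 4]

Answer: x2=T x3=T x4=F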